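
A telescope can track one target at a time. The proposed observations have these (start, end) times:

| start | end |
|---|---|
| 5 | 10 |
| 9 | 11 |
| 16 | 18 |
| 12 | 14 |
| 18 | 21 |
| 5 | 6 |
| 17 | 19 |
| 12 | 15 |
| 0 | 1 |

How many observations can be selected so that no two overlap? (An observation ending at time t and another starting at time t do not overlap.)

6

Sort by end time and greedily take each interval whose start is ≥ the last chosen end.
Sorted by end: (0,1)  (5,6)  (5,10)  (9,11)  (12,14)  (12,15)  (16,18)  (17,19)  (18,21)
take (0,1); take (5,6); take (9,11); take (12,14); take (16,18); skip (17,19); take (18,21).
Selected 6 observations.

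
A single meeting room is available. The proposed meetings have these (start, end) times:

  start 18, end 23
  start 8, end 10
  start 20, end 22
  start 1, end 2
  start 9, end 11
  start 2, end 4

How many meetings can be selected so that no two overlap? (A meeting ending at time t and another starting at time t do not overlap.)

Sort by end time and greedily take each interval whose start is ≥ the last chosen end.
By end time: (1,2), (2,4), (8,10), (9,11), (20,22), (18,23).
Pick (1,2); next start ≥ 2 → (2,4); next start ≥ 4 → (8,10); next start ≥ 10 → (20,22).
Selected 4 meetings.

4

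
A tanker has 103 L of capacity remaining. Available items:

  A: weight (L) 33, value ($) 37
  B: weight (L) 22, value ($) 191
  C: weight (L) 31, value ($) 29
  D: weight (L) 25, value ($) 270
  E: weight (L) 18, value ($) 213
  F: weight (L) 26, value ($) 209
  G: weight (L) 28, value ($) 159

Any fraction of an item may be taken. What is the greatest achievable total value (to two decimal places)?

Order: E (213/18=11.83) > D (270/25=10.80) > B (191/22=8.68) > F (209/26=8.04) > G (159/28=5.68) > A (37/33=1.12) > C (29/31=0.94)
Fill: take E (18 @ 213) → take D (25 @ 270) → take B (22 @ 191) → take F (26 @ 209) → take 12/28 of G → 68.14; 103/103 used.
Total value = 951.14

951.14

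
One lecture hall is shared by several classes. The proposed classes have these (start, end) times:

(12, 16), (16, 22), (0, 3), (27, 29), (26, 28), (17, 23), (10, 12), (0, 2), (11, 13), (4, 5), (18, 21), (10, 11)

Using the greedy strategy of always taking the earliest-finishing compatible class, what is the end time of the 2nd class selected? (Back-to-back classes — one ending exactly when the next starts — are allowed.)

Sort by end time and greedily take each interval whose start is ≥ the last chosen end.
Sorted by end: (0,2)  (0,3)  (4,5)  (10,11)  (10,12)  (11,13)  (12,16)  (18,21)  (16,22)  (17,23)  (26,28)  (27,29)
take (0,2); take (4,5); take (10,11); take (11,13); take (18,21); skip (17,23); take (26,28); skip (27,29).
Selected: (0,2) (4,5) (10,11) (11,13) (18,21) (26,28)

5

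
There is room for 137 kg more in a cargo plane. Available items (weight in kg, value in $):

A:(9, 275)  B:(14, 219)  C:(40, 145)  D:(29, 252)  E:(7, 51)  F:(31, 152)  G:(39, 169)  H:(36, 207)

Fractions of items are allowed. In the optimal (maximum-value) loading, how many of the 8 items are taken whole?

Greedy by value/weight ratio, highest first.
Order: A (275/9=30.56) > B (219/14=15.64) > D (252/29=8.69) > E (51/7=7.29) > H (207/36=5.75) > F (152/31=4.90) > G (169/39=4.33) > C (145/40=3.62)
Fill: take A (9 @ 275) → take B (14 @ 219) → take D (29 @ 252) → take E (7 @ 51) → take H (36 @ 207) → take F (31 @ 152) → take 11/39 of G → 47.67; 137/137 used.
6 item(s) taken whole; one partial (take 11/39 of G).

6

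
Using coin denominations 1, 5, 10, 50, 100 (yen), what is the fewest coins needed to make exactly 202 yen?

Greedy: take as many of the largest coin as possible, then repeat with the remainder.
202 = 2×100 + 2×1
Total coins = 2 + 2 = 4

4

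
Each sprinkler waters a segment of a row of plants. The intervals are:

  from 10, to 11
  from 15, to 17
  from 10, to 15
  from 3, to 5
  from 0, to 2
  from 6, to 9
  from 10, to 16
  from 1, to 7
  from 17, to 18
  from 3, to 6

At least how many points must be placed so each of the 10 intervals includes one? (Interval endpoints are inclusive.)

5

By right end: [0,2]  [3,5]  [3,6]  [1,7]  [6,9]  [10,11]  [10,15]  [10,16]  [15,17]  [17,18]
[0,2] uncovered → point at 2; [3,5] uncovered → point at 5; [6,9] uncovered → point at 9; [10,11] uncovered → point at 11; [15,17] uncovered → point at 17.
Points: 2, 5, 9, 11, 17 (5 total).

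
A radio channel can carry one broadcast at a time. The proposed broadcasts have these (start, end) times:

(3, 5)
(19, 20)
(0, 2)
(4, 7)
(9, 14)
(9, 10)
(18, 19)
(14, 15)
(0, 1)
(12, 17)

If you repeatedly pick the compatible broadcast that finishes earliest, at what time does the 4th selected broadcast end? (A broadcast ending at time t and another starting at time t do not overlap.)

Sorted by end: (0,1)  (0,2)  (3,5)  (4,7)  (9,10)  (9,14)  (14,15)  (12,17)  (18,19)  (19,20)
take (0,1); take (3,5); take (9,10); take (14,15); take (18,19); take (19,20).
Selected: (0,1) (3,5) (9,10) (14,15) (18,19) (19,20)

15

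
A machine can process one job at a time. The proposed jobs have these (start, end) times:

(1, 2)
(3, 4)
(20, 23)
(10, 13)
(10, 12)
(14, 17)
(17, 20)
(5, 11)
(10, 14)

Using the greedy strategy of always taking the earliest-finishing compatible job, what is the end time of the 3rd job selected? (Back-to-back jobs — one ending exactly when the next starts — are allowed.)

Sort by end time and greedily take each interval whose start is ≥ the last chosen end.
By end time: (1,2), (3,4), (5,11), (10,12), (10,13), (10,14), (14,17), (17,20), (20,23).
Pick (1,2); next start ≥ 2 → (3,4); next start ≥ 4 → (5,11); next start ≥ 11 → (14,17); next start ≥ 17 → (17,20); next start ≥ 20 → (20,23).
Selected: (1,2) (3,4) (5,11) (14,17) (17,20) (20,23)

11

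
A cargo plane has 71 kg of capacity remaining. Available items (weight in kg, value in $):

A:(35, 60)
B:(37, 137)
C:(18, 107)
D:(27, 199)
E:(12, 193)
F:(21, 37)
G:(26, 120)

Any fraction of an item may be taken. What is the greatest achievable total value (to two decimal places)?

Sort by value per unit weight and fill in that order.
Order: E (193/12=16.08) > D (199/27=7.37) > C (107/18=5.94) > G (120/26=4.62) > B (137/37=3.70) > F (37/21=1.76) > A (60/35=1.71)
Fill: take E (12 @ 193) → take D (27 @ 199) → take C (18 @ 107) → take 14/26 of G → 64.62; 71/71 used.
Total value = 563.62

563.62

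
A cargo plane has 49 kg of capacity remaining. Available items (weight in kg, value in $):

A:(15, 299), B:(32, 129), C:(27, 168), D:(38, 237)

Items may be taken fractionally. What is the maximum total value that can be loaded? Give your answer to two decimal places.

511.05

Sort by value per unit weight and fill in that order.
Ratios (sorted): A 19.93, D 6.24, C 6.22, B 4.03
take A (15 @ 299); take 34/38 of D → 212.05. Capacity used 49/49.
Total value = 511.05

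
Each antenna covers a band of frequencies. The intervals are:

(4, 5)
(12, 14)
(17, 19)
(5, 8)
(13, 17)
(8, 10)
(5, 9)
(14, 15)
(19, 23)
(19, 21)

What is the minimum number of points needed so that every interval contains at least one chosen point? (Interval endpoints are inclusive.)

4

Process intervals by earliest right end; each time one isn't hit yet, stab at its right endpoint.
By right end: [4,5]  [5,8]  [5,9]  [8,10]  [12,14]  [14,15]  [13,17]  [17,19]  [19,21]  [19,23]
[4,5] uncovered → point at 5; [8,10] uncovered → point at 10; [12,14] uncovered → point at 14; [17,19] uncovered → point at 19.
Points: 5, 10, 14, 19 (4 total).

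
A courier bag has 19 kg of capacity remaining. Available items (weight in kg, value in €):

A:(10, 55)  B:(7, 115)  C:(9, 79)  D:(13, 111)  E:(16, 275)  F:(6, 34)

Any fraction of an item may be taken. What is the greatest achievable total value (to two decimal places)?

Order: E (275/16=17.19) > B (115/7=16.43) > C (79/9=8.78) > D (111/13=8.54) > F (34/6=5.67) > A (55/10=5.50)
Fill: take E (16 @ 275) → take 3/7 of B → 49.29; 19/19 used.
Total value = 324.29

324.29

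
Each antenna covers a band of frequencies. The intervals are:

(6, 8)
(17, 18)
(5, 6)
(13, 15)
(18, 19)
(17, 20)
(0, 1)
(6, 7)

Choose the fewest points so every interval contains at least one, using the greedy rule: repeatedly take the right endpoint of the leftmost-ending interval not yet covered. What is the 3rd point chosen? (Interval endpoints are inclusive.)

By right end: [0,1]  [5,6]  [6,7]  [6,8]  [13,15]  [17,18]  [18,19]  [17,20]
[0,1] uncovered → point at 1; [5,6] uncovered → point at 6; [13,15] uncovered → point at 15; [17,18] uncovered → point at 18.
Points: 1, 6, 15, 18 (4 total).

15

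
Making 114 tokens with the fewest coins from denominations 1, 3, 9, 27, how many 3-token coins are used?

114 = 4×27 + 2×3
Count of 3: 2

2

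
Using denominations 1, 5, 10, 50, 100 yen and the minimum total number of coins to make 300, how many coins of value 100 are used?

3

300 = 3×100
Count of 100: 3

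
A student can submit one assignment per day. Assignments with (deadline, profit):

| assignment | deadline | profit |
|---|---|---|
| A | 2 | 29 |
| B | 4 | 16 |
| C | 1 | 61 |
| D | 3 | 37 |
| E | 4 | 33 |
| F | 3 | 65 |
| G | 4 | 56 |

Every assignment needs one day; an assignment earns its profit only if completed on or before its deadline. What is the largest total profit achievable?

Take jobs in profit order; each goes to the latest open slot no later than its deadline.
Profit order: F=65 C=61 G=56 D=37 E=33 A=29 B=16
Assign: F→slot 3, C→slot 1, G→slot 4, D→slot 2, E skipped, A skipped, B skipped.
Slots: [1:C] [2:D] [3:F] [4:G]
Profit = 61 + 37 + 65 + 56 = 219

219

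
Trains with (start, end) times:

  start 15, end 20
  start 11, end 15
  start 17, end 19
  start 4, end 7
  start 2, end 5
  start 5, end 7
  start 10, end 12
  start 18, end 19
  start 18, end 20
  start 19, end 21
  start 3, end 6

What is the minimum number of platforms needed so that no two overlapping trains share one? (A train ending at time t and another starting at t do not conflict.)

Events (time:±→running): 2:+→1 3:+→2 4:+→3 5:-→2 5:+→3 6:-→2 7:-→1 7:-→0 10:+→1 11:+→2 12:-→1 15:-→0 15:+→1 17:+→2 18:+→3 18:+→4 … peak 4.

4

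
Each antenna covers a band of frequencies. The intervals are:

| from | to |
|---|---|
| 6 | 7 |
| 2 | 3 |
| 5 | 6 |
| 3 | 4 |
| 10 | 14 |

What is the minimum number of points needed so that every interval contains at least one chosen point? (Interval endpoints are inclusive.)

3

Sorted: [2,3] [3,4] [5,6] [6,7] [10,14]
{[2,3],[3,4]} hit by 3; {[5,6],[6,7]} hit by 6; {[10,14]} hit by 14.
Points: 3, 6, 14 (3 total).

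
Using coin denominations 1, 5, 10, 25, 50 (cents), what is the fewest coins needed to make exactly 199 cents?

199 − 3×50→49 − 1×25→24 − 2×10→4 − 4×1→0
Total coins = 3 + 1 + 2 + 4 = 10

10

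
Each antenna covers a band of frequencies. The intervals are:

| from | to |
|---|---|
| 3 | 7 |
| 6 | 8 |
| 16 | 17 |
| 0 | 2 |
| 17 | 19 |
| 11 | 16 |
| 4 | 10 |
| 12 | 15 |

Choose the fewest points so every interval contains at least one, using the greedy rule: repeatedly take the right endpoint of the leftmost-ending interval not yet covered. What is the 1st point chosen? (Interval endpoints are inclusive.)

2

Process intervals by earliest right end; each time one isn't hit yet, stab at its right endpoint.
Sorted: [0,2] [3,7] [6,8] [4,10] [12,15] [11,16] [16,17] [17,19]
{[0,2]} hit by 2; {[3,7],[6,8],[4,10]} hit by 7; {[12,15],[11,16]} hit by 15; {[16,17],[17,19]} hit by 17.
Points: 2, 7, 15, 17 (4 total).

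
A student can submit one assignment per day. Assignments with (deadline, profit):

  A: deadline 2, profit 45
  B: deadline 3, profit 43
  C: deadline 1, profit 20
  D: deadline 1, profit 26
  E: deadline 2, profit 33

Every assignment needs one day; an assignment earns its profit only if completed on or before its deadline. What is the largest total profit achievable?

Sort by profit descending; place each in the latest free slot ≤ its deadline.
Profit order: A=45 B=43 E=33 D=26 C=20
Assign: A→slot 2, B→slot 3, E→slot 1, D skipped, C skipped.
Slots: [1:E] [2:A] [3:B]
Profit = 33 + 45 + 43 = 121

121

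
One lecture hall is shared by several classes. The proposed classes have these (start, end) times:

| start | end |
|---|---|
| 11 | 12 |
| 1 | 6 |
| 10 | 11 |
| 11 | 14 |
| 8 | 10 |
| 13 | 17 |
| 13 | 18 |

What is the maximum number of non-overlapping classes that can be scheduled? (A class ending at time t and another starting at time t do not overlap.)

Sorted by end: (1,6)  (8,10)  (10,11)  (11,12)  (11,14)  (13,17)  (13,18)
take (1,6); take (8,10); take (10,11); take (11,12); take (13,17).
Selected 5 classes.

5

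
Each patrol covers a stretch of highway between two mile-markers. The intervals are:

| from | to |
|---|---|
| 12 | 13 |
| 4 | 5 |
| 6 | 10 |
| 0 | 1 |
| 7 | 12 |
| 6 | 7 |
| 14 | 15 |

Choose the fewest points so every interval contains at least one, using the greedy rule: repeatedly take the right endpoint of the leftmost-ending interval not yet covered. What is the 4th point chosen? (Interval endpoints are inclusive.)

Process intervals by earliest right end; each time one isn't hit yet, stab at its right endpoint.
By right end: [0,1]  [4,5]  [6,7]  [6,10]  [7,12]  [12,13]  [14,15]
[0,1] uncovered → point at 1; [4,5] uncovered → point at 5; [6,7] uncovered → point at 7; [12,13] uncovered → point at 13; [14,15] uncovered → point at 15.
Points: 1, 5, 7, 13, 15 (5 total).

13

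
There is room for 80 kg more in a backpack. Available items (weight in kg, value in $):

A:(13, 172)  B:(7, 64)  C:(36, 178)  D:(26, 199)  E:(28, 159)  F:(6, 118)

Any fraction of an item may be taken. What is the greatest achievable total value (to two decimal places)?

Greedy by value/weight ratio, highest first.
Order: F (118/6=19.67) > A (172/13=13.23) > B (64/7=9.14) > D (199/26=7.65) > E (159/28=5.68) > C (178/36=4.94)
Fill: take F (6 @ 118) → take A (13 @ 172) → take B (7 @ 64) → take D (26 @ 199) → take E (28 @ 159); 80/80 used.
Total value = 712.00

712.00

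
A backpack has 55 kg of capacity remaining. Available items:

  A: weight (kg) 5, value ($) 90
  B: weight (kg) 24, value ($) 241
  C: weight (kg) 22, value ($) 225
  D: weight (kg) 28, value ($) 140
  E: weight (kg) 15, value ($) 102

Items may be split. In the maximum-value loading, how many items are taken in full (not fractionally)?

Sort by value per unit weight and fill in that order.
Order: A (90/5=18.00) > C (225/22=10.23) > B (241/24=10.04) > E (102/15=6.80) > D (140/28=5.00)
Fill: take A (5 @ 90) → take C (22 @ 225) → take B (24 @ 241) → take 4/15 of E → 27.20; 55/55 used.
3 item(s) taken whole; one partial (take 4/15 of E).

3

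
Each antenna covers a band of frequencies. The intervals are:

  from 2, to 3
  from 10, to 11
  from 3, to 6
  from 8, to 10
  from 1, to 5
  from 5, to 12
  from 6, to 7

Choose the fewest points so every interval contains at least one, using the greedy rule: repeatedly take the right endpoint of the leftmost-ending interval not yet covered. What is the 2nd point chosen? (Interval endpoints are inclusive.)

Sort by right endpoint; whenever an interval is uncovered, place a point at its right end.
By right end: [2,3]  [1,5]  [3,6]  [6,7]  [8,10]  [10,11]  [5,12]
[2,3] uncovered → point at 3; [6,7] uncovered → point at 7; [8,10] uncovered → point at 10.
Points: 3, 7, 10 (3 total).

7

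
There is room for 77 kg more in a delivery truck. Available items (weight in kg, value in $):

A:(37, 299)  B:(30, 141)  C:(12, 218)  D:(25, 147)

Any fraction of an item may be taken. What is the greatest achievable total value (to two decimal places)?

Order: C (218/12=18.17) > A (299/37=8.08) > D (147/25=5.88) > B (141/30=4.70)
Fill: take C (12 @ 218) → take A (37 @ 299) → take D (25 @ 147) → take 3/30 of B → 14.10; 77/77 used.
Total value = 678.10

678.10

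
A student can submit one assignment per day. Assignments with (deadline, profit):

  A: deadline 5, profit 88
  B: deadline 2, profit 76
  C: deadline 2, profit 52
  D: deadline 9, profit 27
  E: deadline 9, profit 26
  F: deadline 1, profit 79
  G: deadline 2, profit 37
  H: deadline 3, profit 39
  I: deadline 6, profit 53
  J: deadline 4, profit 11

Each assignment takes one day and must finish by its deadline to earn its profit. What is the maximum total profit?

399

By profit: A(d5,88), F(d1,79), B(d2,76), I(d6,53), C(d2,52), H(d3,39), G(d2,37), D(d9,27), E(d9,26), J(d4,11)
A→slot 5; F→slot 1; B→slot 2; I→slot 6; C skipped; H→slot 3; G skipped; D→slot 9; E→slot 8; J→slot 4.
Profit = 79 + 76 + 39 + 11 + 88 + 53 + 26 + 27 = 399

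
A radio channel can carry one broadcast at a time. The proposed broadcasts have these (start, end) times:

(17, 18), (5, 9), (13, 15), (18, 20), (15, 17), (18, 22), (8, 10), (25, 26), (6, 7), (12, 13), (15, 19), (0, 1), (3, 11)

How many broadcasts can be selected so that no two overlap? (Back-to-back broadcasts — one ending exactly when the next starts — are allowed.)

Order by finish time; keep every interval that doesn't clash with the previous kept one.
Sorted by end: (0,1)  (6,7)  (5,9)  (8,10)  (3,11)  (12,13)  (13,15)  (15,17)  (17,18)  (15,19)  (18,20)  (18,22)  (25,26)
take (0,1); take (6,7); skip (5,9); take (8,10); skip (3,11); take (12,13); take (13,15); take (15,17); take (17,18); take (18,20); take (25,26).
Selected 9 broadcasts.

9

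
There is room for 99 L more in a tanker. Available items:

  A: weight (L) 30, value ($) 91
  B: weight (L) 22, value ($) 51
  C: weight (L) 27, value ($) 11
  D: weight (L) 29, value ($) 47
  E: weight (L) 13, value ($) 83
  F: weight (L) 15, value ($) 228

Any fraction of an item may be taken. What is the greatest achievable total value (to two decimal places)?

483.79

Sort by value per unit weight and fill in that order.
Ratios (sorted): F 15.20, E 6.38, A 3.03, B 2.32, D 1.62, C 0.41
take F (15 @ 228); take E (13 @ 83); take A (30 @ 91); take B (22 @ 51); take 19/29 of D → 30.79. Capacity used 99/99.
Total value = 483.79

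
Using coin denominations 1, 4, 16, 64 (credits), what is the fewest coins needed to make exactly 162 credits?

6

Use the largest denomination that fits, subtract, and repeat.
162 − 2×64→34 − 2×16→2 − 2×1→0
Total coins = 2 + 2 + 2 = 6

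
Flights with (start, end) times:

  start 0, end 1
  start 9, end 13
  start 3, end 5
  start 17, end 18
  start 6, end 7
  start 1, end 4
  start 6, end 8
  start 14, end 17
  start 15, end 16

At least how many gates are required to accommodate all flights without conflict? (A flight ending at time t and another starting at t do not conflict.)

Events (time:±→running): 0:+→1 1:-→0 1:+→1 3:+→2 … peak 2.

2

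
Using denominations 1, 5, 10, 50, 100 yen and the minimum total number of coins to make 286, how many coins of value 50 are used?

Use the largest denomination that fits, subtract, and repeat.
286 = 2×100 + 1×50 + 3×10 + 1×5 + 1×1
Count of 50: 1

1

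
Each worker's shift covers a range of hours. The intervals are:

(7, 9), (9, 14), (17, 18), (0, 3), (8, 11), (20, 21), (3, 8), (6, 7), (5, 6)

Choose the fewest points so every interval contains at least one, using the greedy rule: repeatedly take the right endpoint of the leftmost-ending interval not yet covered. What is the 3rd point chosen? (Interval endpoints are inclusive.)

Sorted: [0,3] [5,6] [6,7] [3,8] [7,9] [8,11] [9,14] [17,18] [20,21]
{[0,3]} hit by 3; {[5,6],[6,7],[3,8]} hit by 6; {[7,9],[8,11],[9,14]} hit by 9; {[17,18]} hit by 18; {[20,21]} hit by 21.
Points: 3, 6, 9, 18, 21 (5 total).

9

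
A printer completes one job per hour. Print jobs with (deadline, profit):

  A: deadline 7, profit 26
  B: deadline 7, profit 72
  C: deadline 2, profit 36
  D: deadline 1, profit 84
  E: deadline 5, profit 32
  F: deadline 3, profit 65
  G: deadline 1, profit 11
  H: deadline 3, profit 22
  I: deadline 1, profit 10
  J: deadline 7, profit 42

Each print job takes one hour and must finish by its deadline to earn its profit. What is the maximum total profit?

357

By profit: D(d1,84), B(d7,72), F(d3,65), J(d7,42), C(d2,36), E(d5,32), A(d7,26), H(d3,22), G(d1,11), I(d1,10)
D→slot 1; B→slot 7; F→slot 3; J→slot 6; C→slot 2; E→slot 5; A→slot 4; H skipped; G skipped; I skipped.
Profit = 84 + 36 + 65 + 26 + 32 + 42 + 72 = 357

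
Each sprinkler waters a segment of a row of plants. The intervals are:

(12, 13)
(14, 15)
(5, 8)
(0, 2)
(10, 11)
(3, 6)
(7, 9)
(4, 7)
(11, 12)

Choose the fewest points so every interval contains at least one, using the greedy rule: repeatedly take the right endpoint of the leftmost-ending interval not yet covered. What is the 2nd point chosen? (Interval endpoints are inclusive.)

6

By right end: [0,2]  [3,6]  [4,7]  [5,8]  [7,9]  [10,11]  [11,12]  [12,13]  [14,15]
[0,2] uncovered → point at 2; [3,6] uncovered → point at 6; [7,9] uncovered → point at 9; [10,11] uncovered → point at 11; [12,13] uncovered → point at 13; [14,15] uncovered → point at 15.
Points: 2, 6, 9, 11, 13, 15 (6 total).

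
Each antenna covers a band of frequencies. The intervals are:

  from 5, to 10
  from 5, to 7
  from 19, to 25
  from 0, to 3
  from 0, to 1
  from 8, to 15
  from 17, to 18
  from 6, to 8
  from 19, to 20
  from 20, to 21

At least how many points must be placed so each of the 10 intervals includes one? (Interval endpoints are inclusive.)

Sort by right endpoint; whenever an interval is uncovered, place a point at its right end.
By right end: [0,1]  [0,3]  [5,7]  [6,8]  [5,10]  [8,15]  [17,18]  [19,20]  [20,21]  [19,25]
[0,1] uncovered → point at 1; [5,7] uncovered → point at 7; [8,15] uncovered → point at 15; [17,18] uncovered → point at 18; [19,20] uncovered → point at 20.
Points: 1, 7, 15, 18, 20 (5 total).

5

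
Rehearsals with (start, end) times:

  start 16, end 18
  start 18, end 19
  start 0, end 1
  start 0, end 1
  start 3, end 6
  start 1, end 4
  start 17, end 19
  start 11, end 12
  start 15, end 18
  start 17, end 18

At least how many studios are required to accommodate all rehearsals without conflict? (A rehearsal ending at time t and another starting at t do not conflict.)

Count concurrent intervals with a sweep; the peak is the room count.
Events (time:±→running): 0:+→1 0:+→2 1:-→1 1:-→0 1:+→1 3:+→2 4:-→1 6:-→0 11:+→1 12:-→0 15:+→1 16:+→2 17:+→3 17:+→4 … peak 4.

4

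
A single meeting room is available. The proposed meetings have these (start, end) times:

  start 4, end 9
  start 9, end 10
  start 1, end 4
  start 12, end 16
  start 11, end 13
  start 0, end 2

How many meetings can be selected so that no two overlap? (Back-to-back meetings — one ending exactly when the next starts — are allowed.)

4

Sorted by end: (0,2)  (1,4)  (4,9)  (9,10)  (11,13)  (12,16)
take (0,2); skip (1,4); take (4,9); take (9,10); take (11,13).
Selected 4 meetings.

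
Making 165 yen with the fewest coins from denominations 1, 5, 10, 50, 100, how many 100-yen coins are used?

1

Greedy: take as many of the largest coin as possible, then repeat with the remainder.
165 = 1×100 + 1×50 + 1×10 + 1×5
Count of 100: 1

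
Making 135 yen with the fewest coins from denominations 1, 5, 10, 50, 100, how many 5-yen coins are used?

Use the largest denomination that fits, subtract, and repeat.
135 = 1×100 + 3×10 + 1×5
Count of 5: 1

1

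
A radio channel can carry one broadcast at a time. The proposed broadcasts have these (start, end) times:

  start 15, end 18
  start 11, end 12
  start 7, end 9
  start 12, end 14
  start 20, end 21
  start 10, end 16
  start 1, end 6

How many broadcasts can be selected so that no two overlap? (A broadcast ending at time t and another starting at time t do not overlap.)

6

Sort by end time and greedily take each interval whose start is ≥ the last chosen end.
By end time: (1,6), (7,9), (11,12), (12,14), (10,16), (15,18), (20,21).
Pick (1,6); next start ≥ 6 → (7,9); next start ≥ 9 → (11,12); next start ≥ 12 → (12,14); next start ≥ 14 → (15,18); next start ≥ 18 → (20,21).
Selected 6 broadcasts.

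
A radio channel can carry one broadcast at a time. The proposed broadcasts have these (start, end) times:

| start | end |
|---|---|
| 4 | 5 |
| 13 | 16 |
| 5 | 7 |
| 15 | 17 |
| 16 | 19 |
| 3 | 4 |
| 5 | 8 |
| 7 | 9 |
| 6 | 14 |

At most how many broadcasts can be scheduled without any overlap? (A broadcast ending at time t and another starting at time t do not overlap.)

By end time: (3,4), (4,5), (5,7), (5,8), (7,9), (6,14), (13,16), (15,17), (16,19).
Pick (3,4); next start ≥ 4 → (4,5); next start ≥ 5 → (5,7); next start ≥ 7 → (7,9); next start ≥ 9 → (13,16); next start ≥ 16 → (16,19).
Selected 6 broadcasts.

6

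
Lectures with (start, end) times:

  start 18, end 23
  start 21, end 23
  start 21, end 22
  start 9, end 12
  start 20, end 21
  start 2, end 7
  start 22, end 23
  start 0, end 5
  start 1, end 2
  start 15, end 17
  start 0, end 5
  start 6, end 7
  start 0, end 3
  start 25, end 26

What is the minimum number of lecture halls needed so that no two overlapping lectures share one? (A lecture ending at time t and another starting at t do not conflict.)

4

Events (time:±→running): 0:+→1 0:+→2 0:+→3 1:+→4 … peak 4.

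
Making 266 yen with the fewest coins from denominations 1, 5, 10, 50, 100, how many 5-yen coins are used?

Use the largest denomination that fits, subtract, and repeat.
266 − 2×100→66 − 1×50→16 − 1×10→6 − 1×5→1 − 1×1→0
Count of 5: 1

1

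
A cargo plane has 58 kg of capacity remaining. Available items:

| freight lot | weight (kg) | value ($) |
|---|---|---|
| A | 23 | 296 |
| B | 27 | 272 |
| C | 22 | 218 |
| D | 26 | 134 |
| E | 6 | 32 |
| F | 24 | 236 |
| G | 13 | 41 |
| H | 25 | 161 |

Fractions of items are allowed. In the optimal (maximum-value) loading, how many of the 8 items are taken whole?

2

Greedy by value/weight ratio, highest first.
Order: A (296/23=12.87) > B (272/27=10.07) > C (218/22=9.91) > F (236/24=9.83) > H (161/25=6.44) > E (32/6=5.33) > D (134/26=5.15) > G (41/13=3.15)
Fill: take A (23 @ 296) → take B (27 @ 272) → take 8/22 of C → 79.27; 58/58 used.
2 item(s) taken whole; one partial (take 8/22 of C).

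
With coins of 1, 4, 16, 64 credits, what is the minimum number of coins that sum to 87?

6

87 − 1×64→23 − 1×16→7 − 1×4→3 − 3×1→0
Total coins = 1 + 1 + 1 + 3 = 6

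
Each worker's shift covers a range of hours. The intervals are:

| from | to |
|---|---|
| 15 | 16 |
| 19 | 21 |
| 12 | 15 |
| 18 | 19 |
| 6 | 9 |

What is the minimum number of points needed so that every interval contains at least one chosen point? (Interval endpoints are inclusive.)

Sort by right endpoint; whenever an interval is uncovered, place a point at its right end.
Sorted: [6,9] [12,15] [15,16] [18,19] [19,21]
{[6,9]} hit by 9; {[12,15],[15,16]} hit by 15; {[18,19],[19,21]} hit by 19.
Points: 9, 15, 19 (3 total).

3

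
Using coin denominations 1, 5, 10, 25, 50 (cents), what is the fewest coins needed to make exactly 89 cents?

7

89 = 1×50 + 1×25 + 1×10 + 4×1
Total coins = 1 + 1 + 1 + 4 = 7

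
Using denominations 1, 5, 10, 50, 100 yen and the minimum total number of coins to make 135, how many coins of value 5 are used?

1

135 − 1×100→35 − 3×10→5 − 1×5→0
Count of 5: 1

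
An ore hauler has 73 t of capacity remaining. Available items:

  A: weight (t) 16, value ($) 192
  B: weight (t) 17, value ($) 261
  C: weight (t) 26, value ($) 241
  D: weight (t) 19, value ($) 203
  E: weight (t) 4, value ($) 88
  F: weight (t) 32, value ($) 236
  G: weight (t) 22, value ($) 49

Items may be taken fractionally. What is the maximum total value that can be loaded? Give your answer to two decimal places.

901.58

Greedy by value/weight ratio, highest first.
Ratios (sorted): E 22.00, B 15.35, A 12.00, D 10.68, C 9.27, F 7.38, G 2.23
take E (4 @ 88); take B (17 @ 261); take A (16 @ 192); take D (19 @ 203); take 17/26 of C → 157.58. Capacity used 73/73.
Total value = 901.58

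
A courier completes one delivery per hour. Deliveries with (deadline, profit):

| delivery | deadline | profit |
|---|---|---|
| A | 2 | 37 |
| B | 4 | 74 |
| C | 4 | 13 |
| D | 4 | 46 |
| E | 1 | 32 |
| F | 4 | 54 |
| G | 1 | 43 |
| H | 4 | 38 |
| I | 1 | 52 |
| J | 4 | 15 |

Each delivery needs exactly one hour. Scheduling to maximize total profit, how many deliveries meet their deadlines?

Take jobs in profit order; each goes to the latest open slot no later than its deadline.
By profit: B(d4,74), F(d4,54), I(d1,52), D(d4,46), G(d1,43), H(d4,38), A(d2,37), E(d1,32), J(d4,15), C(d4,13)
B→slot 4; F→slot 3; I→slot 1; D→slot 2; G skipped; H skipped; A skipped; E skipped; J skipped; C skipped.
4 of 10 scheduled.

4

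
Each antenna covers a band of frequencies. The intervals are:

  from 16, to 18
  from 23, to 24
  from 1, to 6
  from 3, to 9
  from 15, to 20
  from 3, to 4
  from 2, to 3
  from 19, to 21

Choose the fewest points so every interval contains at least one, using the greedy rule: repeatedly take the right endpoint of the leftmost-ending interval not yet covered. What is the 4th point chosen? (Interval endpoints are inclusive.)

Sorted: [2,3] [3,4] [1,6] [3,9] [16,18] [15,20] [19,21] [23,24]
{[2,3],[3,4],[1,6],[3,9]} hit by 3; {[16,18],[15,20]} hit by 18; {[19,21]} hit by 21; {[23,24]} hit by 24.
Points: 3, 18, 21, 24 (4 total).

24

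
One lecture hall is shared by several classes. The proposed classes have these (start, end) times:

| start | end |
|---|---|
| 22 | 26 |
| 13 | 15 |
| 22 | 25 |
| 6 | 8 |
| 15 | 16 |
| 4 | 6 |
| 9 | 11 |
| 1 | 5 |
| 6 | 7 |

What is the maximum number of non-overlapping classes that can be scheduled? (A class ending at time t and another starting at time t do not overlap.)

By end time: (1,5), (4,6), (6,7), (6,8), (9,11), (13,15), (15,16), (22,25), (22,26).
Pick (1,5); next start ≥ 5 → (6,7); next start ≥ 7 → (9,11); next start ≥ 11 → (13,15); next start ≥ 15 → (15,16); next start ≥ 16 → (22,25).
Selected 6 classes.

6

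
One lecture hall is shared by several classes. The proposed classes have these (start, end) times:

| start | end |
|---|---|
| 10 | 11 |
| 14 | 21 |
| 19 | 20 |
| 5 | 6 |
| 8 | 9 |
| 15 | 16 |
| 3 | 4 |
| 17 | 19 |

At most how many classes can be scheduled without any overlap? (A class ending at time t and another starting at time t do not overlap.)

7

By end time: (3,4), (5,6), (8,9), (10,11), (15,16), (17,19), (19,20), (14,21).
Pick (3,4); next start ≥ 4 → (5,6); next start ≥ 6 → (8,9); next start ≥ 9 → (10,11); next start ≥ 11 → (15,16); next start ≥ 16 → (17,19); next start ≥ 19 → (19,20).
Selected 7 classes.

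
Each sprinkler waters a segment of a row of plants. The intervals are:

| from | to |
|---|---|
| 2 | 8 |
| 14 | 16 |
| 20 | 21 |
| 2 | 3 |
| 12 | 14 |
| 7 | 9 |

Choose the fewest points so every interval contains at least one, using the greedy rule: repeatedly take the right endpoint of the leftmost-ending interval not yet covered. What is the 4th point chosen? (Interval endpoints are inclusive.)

Sort by right endpoint; whenever an interval is uncovered, place a point at its right end.
By right end: [2,3]  [2,8]  [7,9]  [12,14]  [14,16]  [20,21]
[2,3] uncovered → point at 3; [7,9] uncovered → point at 9; [12,14] uncovered → point at 14; [20,21] uncovered → point at 21.
Points: 3, 9, 14, 21 (4 total).

21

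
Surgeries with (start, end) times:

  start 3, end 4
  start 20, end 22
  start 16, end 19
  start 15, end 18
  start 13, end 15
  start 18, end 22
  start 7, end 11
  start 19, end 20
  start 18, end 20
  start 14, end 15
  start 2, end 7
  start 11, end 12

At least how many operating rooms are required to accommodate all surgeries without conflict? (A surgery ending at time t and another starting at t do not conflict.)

3

The answer is the maximum number of intervals overlapping at any instant.
Events (time:±→running): 2:+→1 3:+→2 4:-→1 7:-→0 7:+→1 11:-→0 11:+→1 12:-→0 13:+→1 14:+→2 15:-→1 15:-→0 15:+→1 16:+→2 18:-→1 18:+→2 18:+→3 … peak 3.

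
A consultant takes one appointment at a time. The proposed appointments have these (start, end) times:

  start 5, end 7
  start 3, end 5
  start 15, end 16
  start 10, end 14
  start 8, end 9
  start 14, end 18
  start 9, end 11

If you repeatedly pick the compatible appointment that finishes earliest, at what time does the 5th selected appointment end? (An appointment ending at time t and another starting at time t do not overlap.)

Sort by end time and greedily take each interval whose start is ≥ the last chosen end.
Sorted by end: (3,5)  (5,7)  (8,9)  (9,11)  (10,14)  (15,16)  (14,18)
take (3,5); take (5,7); take (8,9); take (9,11); take (15,16).
Selected: (3,5) (5,7) (8,9) (9,11) (15,16)

16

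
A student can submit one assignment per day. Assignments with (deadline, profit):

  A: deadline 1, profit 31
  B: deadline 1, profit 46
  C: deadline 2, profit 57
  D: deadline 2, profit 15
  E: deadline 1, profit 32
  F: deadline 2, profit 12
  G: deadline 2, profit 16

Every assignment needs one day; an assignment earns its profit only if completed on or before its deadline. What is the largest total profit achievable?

Profit order: C=57 B=46 E=32 A=31 G=16 D=15 F=12
Assign: C→slot 2, B→slot 1, E skipped, A skipped, G skipped, D skipped, F skipped.
Slots: [1:B] [2:C]
Profit = 46 + 57 = 103

103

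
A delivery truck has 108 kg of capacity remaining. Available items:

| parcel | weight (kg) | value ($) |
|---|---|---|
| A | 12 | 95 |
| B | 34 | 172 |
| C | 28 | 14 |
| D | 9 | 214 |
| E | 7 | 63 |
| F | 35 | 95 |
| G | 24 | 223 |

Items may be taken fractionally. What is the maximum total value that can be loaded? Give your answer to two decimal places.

Sort by value per unit weight and fill in that order.
Ratios (sorted): D 23.78, G 9.29, E 9.00, A 7.92, B 5.06, F 2.71, C 0.50
take D (9 @ 214); take G (24 @ 223); take E (7 @ 63); take A (12 @ 95); take B (34 @ 172); take 22/35 of F → 59.71. Capacity used 108/108.
Total value = 826.71

826.71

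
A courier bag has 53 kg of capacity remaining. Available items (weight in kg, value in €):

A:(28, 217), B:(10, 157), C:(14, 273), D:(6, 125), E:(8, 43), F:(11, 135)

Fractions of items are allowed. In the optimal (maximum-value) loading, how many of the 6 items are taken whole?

Order: D (125/6=20.83) > C (273/14=19.50) > B (157/10=15.70) > F (135/11=12.27) > A (217/28=7.75) > E (43/8=5.38)
Fill: take D (6 @ 125) → take C (14 @ 273) → take B (10 @ 157) → take F (11 @ 135) → take 12/28 of A → 93.00; 53/53 used.
4 item(s) taken whole; one partial (take 12/28 of A).

4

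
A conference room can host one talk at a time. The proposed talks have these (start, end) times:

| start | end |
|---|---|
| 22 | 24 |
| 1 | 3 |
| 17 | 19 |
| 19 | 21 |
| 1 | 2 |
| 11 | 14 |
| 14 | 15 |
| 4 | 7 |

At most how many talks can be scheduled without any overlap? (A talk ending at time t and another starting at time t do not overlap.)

7

Greedy by earliest finish: after sorting by end time, pick each interval compatible with the last pick.
By end time: (1,2), (1,3), (4,7), (11,14), (14,15), (17,19), (19,21), (22,24).
Pick (1,2); next start ≥ 2 → (4,7); next start ≥ 7 → (11,14); next start ≥ 14 → (14,15); next start ≥ 15 → (17,19); next start ≥ 19 → (19,21); next start ≥ 21 → (22,24).
Selected 7 talks.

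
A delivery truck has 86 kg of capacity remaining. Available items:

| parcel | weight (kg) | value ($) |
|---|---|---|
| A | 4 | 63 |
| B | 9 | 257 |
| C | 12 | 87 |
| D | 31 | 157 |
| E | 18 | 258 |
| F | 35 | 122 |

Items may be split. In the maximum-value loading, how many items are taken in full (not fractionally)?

5

Greedy by value/weight ratio, highest first.
Order: B (257/9=28.56) > A (63/4=15.75) > E (258/18=14.33) > C (87/12=7.25) > D (157/31=5.06) > F (122/35=3.49)
Fill: take B (9 @ 257) → take A (4 @ 63) → take E (18 @ 258) → take C (12 @ 87) → take D (31 @ 157) → take 12/35 of F → 41.83; 86/86 used.
5 item(s) taken whole; one partial (take 12/35 of F).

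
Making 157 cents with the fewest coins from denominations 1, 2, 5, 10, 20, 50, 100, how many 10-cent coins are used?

0

Greedy: take as many of the largest coin as possible, then repeat with the remainder.
157 − 1×100→57 − 1×50→7 − 1×5→2 − 1×2→0
Count of 10: 0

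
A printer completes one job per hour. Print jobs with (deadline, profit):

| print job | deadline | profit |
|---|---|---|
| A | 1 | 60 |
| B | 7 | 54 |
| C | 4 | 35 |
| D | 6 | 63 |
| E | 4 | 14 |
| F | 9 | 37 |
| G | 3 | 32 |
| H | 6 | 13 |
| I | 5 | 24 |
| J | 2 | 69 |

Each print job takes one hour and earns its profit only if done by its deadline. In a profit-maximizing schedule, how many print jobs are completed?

8

Sort by profit descending; place each in the latest free slot ≤ its deadline.
By profit: J(d2,69), D(d6,63), A(d1,60), B(d7,54), F(d9,37), C(d4,35), G(d3,32), I(d5,24), E(d4,14), H(d6,13)
J→slot 2; D→slot 6; A→slot 1; B→slot 7; F→slot 9; C→slot 4; G→slot 3; I→slot 5; E skipped; H skipped.
8 of 10 scheduled.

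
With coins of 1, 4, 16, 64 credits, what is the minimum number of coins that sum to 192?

3

Use the largest denomination that fits, subtract, and repeat.
192 = 3×64
Total coins = 3 = 3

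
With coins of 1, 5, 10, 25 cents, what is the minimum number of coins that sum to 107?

Greedy: take as many of the largest coin as possible, then repeat with the remainder.
107 − 4×25→7 − 1×5→2 − 2×1→0
Total coins = 4 + 1 + 2 = 7

7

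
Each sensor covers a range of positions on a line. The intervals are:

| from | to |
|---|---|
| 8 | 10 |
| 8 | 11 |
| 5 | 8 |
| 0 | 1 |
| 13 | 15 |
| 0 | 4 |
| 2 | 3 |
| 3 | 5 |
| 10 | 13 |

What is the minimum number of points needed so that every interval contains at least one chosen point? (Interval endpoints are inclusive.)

4

Sorted: [0,1] [2,3] [0,4] [3,5] [5,8] [8,10] [8,11] [10,13] [13,15]
{[0,1]} hit by 1; {[2,3],[0,4],[3,5]} hit by 3; {[5,8],[8,10],[8,11]} hit by 8; {[10,13],[13,15]} hit by 13.
Points: 1, 3, 8, 13 (4 total).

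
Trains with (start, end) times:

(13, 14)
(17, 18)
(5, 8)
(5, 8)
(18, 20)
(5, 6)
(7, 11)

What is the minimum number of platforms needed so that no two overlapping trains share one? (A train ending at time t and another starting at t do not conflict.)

3

The answer is the maximum number of intervals overlapping at any instant.
Events (time:±→running): 5:+→1 5:+→2 5:+→3 … peak 3.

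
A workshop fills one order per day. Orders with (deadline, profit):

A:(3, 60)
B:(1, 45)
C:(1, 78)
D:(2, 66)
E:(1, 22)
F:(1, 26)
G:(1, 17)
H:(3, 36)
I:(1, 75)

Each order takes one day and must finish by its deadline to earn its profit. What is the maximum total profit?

204

Take jobs in profit order; each goes to the latest open slot no later than its deadline.
Profit order: C=78 I=75 D=66 A=60 B=45 H=36 F=26 E=22 G=17
Assign: C→slot 1, I skipped, D→slot 2, A→slot 3, B skipped, H skipped, F skipped, E skipped, G skipped.
Slots: [1:C] [2:D] [3:A]
Profit = 78 + 66 + 60 = 204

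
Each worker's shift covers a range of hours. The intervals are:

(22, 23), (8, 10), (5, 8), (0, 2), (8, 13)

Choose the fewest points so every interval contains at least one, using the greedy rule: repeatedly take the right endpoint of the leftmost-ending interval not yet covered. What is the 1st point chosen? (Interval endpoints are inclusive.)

2

Process intervals by earliest right end; each time one isn't hit yet, stab at its right endpoint.
By right end: [0,2]  [5,8]  [8,10]  [8,13]  [22,23]
[0,2] uncovered → point at 2; [5,8] uncovered → point at 8; [22,23] uncovered → point at 23.
Points: 2, 8, 23 (3 total).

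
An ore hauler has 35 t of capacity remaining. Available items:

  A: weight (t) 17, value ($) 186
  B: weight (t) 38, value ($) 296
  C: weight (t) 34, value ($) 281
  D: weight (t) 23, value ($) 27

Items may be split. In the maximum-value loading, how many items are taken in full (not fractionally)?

Greedy by value/weight ratio, highest first.
Order: A (186/17=10.94) > C (281/34=8.26) > B (296/38=7.79) > D (27/23=1.17)
Fill: take A (17 @ 186) → take 18/34 of C → 148.76; 35/35 used.
1 item(s) taken whole; one partial (take 18/34 of C).

1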